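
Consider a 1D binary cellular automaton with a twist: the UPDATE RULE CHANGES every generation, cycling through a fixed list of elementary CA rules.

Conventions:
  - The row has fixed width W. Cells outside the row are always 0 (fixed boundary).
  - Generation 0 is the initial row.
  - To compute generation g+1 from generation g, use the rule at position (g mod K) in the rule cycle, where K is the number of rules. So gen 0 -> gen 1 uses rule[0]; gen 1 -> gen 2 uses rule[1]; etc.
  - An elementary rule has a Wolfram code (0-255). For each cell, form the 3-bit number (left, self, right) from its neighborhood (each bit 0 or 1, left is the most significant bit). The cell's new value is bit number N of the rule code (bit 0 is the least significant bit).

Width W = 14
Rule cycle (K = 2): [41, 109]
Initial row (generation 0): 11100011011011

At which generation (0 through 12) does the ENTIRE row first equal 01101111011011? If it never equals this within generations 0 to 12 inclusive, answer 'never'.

Gen 0: 11100011011011
Gen 1 (rule 41): 10001010110110
Gen 2 (rule 109): 10101111111110
Gen 3 (rule 41): 01011000000000
Gen 4 (rule 109): 01111011111111
Gen 5 (rule 41): 01000110000000
Gen 6 (rule 109): 01010110111111
Gen 7 (rule 41): 00101101100000
Gen 8 (rule 109): 10111111101111
Gen 9 (rule 41): 01100000011000
Gen 10 (rule 109): 01101111011011
Gen 11 (rule 41): 01011000110110
Gen 12 (rule 109): 01111010111110

Answer: 10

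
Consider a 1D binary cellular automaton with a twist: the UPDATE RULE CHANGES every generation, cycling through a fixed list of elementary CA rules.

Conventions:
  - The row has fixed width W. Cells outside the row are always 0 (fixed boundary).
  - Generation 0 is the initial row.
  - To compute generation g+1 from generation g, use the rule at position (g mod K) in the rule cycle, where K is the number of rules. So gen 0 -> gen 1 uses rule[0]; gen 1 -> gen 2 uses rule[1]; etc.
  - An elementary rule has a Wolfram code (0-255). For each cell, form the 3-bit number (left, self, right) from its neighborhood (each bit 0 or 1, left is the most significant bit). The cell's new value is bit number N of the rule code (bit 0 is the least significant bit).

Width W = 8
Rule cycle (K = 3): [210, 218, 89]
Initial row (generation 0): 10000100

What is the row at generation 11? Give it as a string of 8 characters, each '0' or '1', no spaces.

Answer: 00100111

Derivation:
Gen 0: 10000100
Gen 1 (rule 210): 01001010
Gen 2 (rule 218): 10110001
Gen 3 (rule 89): 00111100
Gen 4 (rule 210): 01011110
Gen 5 (rule 218): 10011111
Gen 6 (rule 89): 01010001
Gen 7 (rule 210): 10001010
Gen 8 (rule 218): 01010001
Gen 9 (rule 89): 00001100
Gen 10 (rule 210): 00010110
Gen 11 (rule 218): 00100111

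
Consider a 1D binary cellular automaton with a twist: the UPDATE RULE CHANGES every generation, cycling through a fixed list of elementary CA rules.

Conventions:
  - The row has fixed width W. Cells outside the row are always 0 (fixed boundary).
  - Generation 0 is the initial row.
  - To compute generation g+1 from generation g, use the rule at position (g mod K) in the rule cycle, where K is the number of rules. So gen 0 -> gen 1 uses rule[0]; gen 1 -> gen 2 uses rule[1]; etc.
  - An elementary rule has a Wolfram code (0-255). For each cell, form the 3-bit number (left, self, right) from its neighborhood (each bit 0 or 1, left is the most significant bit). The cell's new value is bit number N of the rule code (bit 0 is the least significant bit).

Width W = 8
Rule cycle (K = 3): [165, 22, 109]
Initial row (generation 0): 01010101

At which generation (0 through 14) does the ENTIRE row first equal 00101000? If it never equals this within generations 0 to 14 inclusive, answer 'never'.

Gen 0: 01010101
Gen 1 (rule 165): 01111111
Gen 2 (rule 22): 10000000
Gen 3 (rule 109): 10111111
Gen 4 (rule 165): 11011110
Gen 5 (rule 22): 00000001
Gen 6 (rule 109): 11111101
Gen 7 (rule 165): 01111011
Gen 8 (rule 22): 10000000
Gen 9 (rule 109): 10111111
Gen 10 (rule 165): 11011110
Gen 11 (rule 22): 00000001
Gen 12 (rule 109): 11111101
Gen 13 (rule 165): 01111011
Gen 14 (rule 22): 10000000

Answer: never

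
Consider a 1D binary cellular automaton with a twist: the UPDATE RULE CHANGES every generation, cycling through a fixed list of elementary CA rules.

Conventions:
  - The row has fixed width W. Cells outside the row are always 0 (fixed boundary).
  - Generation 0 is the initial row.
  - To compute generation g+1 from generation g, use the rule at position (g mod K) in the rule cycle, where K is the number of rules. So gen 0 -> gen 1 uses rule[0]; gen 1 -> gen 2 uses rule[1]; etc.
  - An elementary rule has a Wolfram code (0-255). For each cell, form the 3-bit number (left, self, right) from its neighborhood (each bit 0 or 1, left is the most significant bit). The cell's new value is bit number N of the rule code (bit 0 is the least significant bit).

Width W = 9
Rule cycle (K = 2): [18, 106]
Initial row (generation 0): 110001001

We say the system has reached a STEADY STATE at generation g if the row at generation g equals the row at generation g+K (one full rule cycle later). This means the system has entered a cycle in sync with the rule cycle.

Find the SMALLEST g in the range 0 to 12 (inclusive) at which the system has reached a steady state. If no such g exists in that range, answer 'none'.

Gen 0: 110001001
Gen 1 (rule 18): 001010110
Gen 2 (rule 106): 010101110
Gen 3 (rule 18): 100000001
Gen 4 (rule 106): 000000010
Gen 5 (rule 18): 000000101
Gen 6 (rule 106): 000001010
Gen 7 (rule 18): 000010001
Gen 8 (rule 106): 000100010
Gen 9 (rule 18): 001010101
Gen 10 (rule 106): 010101010
Gen 11 (rule 18): 100000001
Gen 12 (rule 106): 000000010
Gen 13 (rule 18): 000000101
Gen 14 (rule 106): 000001010

Answer: none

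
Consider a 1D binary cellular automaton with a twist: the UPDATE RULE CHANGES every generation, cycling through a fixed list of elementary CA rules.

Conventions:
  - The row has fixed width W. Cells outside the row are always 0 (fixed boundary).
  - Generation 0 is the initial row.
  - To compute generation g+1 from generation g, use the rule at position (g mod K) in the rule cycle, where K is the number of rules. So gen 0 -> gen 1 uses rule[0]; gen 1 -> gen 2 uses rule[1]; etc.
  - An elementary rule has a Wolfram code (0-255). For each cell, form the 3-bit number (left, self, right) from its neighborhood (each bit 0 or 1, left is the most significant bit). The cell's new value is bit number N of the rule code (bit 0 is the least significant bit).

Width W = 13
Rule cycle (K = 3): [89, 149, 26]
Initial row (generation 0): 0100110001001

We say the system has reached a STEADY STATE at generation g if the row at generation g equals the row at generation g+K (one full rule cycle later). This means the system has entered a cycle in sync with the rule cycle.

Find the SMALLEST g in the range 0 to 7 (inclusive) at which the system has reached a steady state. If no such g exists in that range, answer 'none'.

Gen 0: 0100110001001
Gen 1 (rule 89): 0010111100100
Gen 2 (rule 149): 1010011010111
Gen 3 (rule 26): 0001110000100
Gen 4 (rule 89): 1101011110011
Gen 5 (rule 149): 0001001101000
Gen 6 (rule 26): 0010111000100
Gen 7 (rule 89): 1000101110011
Gen 8 (rule 149): 1110100101000
Gen 9 (rule 26): 1000011000100
Gen 10 (rule 89): 0111011110011

Answer: none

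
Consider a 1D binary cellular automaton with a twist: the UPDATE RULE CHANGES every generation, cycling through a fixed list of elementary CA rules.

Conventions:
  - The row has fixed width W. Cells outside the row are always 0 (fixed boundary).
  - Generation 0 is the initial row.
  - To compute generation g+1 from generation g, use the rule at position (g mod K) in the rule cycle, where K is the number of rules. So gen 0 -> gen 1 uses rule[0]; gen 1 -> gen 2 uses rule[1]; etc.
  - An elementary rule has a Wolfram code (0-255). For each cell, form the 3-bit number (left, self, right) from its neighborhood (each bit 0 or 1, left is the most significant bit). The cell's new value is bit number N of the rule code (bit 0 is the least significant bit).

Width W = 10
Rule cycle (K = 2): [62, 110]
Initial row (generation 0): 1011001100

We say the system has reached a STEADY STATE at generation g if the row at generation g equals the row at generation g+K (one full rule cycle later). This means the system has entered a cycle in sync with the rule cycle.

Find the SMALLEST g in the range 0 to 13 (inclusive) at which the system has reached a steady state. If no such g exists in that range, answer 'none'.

Answer: none

Derivation:
Gen 0: 1011001100
Gen 1 (rule 62): 1110111010
Gen 2 (rule 110): 1011101110
Gen 3 (rule 62): 1110011001
Gen 4 (rule 110): 1010111011
Gen 5 (rule 62): 1111100110
Gen 6 (rule 110): 1000101110
Gen 7 (rule 62): 1101111001
Gen 8 (rule 110): 1111001011
Gen 9 (rule 62): 1000111110
Gen 10 (rule 110): 1001100010
Gen 11 (rule 62): 1111010111
Gen 12 (rule 110): 1001111101
Gen 13 (rule 62): 1111000011
Gen 14 (rule 110): 1001000111
Gen 15 (rule 62): 1111101100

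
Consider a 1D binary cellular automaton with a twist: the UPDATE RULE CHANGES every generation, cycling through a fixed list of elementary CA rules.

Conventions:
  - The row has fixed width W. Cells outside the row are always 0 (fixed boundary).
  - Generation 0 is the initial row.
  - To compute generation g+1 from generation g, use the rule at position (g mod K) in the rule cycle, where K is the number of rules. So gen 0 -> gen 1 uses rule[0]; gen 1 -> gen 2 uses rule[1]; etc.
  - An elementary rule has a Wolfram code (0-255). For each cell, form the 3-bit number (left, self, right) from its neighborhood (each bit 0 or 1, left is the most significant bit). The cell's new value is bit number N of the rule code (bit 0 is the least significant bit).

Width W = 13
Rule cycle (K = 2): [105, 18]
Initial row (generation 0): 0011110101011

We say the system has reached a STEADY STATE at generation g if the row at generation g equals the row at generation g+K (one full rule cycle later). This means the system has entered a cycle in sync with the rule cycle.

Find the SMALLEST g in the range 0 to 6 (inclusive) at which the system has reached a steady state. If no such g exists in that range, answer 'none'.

Answer: 4

Derivation:
Gen 0: 0011110101011
Gen 1 (rule 105): 1010011010111
Gen 2 (rule 18): 0001100000000
Gen 3 (rule 105): 1101101111111
Gen 4 (rule 18): 0000000000000
Gen 5 (rule 105): 1111111111111
Gen 6 (rule 18): 0000000000000
Gen 7 (rule 105): 1111111111111
Gen 8 (rule 18): 0000000000000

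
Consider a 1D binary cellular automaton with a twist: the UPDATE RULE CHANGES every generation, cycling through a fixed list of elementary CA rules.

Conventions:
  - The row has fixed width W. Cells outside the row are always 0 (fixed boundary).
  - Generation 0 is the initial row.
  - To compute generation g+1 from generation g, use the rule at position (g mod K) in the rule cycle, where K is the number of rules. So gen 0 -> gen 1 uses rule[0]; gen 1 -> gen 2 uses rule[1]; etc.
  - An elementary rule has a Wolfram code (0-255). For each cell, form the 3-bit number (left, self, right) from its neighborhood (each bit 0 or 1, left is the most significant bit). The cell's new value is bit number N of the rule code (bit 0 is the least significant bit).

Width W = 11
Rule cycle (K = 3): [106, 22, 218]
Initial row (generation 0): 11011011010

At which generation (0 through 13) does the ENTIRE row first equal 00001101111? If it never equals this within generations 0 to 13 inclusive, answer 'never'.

Answer: 7

Derivation:
Gen 0: 11011011010
Gen 1 (rule 106): 11111111100
Gen 2 (rule 22): 00000000010
Gen 3 (rule 218): 00000000101
Gen 4 (rule 106): 00000001010
Gen 5 (rule 22): 00000011011
Gen 6 (rule 218): 00000111011
Gen 7 (rule 106): 00001101111
Gen 8 (rule 22): 00010000000
Gen 9 (rule 218): 00101000000
Gen 10 (rule 106): 01010000000
Gen 11 (rule 22): 11011000000
Gen 12 (rule 218): 11011100000
Gen 13 (rule 106): 11110100000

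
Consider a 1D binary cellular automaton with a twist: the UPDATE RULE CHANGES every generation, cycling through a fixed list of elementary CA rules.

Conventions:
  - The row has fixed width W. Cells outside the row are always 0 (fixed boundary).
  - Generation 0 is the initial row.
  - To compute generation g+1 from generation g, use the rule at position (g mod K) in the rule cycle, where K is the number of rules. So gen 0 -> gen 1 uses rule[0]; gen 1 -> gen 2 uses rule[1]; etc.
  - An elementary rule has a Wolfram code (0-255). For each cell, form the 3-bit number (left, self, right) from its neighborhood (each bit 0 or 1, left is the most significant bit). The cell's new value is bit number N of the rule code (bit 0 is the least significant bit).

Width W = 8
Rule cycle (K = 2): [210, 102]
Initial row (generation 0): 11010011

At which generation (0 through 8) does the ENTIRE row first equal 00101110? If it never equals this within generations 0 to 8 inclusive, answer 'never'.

Answer: never

Derivation:
Gen 0: 11010011
Gen 1 (rule 210): 01001101
Gen 2 (rule 102): 11010111
Gen 3 (rule 210): 01000011
Gen 4 (rule 102): 11000101
Gen 5 (rule 210): 01101000
Gen 6 (rule 102): 10111000
Gen 7 (rule 210): 00011100
Gen 8 (rule 102): 00100100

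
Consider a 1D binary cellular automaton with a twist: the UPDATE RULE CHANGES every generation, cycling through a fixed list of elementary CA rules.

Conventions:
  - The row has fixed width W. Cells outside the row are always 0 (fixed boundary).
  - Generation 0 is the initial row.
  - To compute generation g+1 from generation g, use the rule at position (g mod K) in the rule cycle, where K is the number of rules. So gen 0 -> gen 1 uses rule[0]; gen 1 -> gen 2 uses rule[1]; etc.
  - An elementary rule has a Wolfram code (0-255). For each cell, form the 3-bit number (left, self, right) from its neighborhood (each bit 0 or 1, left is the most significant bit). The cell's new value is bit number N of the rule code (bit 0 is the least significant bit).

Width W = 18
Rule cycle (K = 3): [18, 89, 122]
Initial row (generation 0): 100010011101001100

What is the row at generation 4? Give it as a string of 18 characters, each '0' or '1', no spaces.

Answer: 000100100100000001

Derivation:
Gen 0: 100010011101001100
Gen 1 (rule 18): 010101100000110010
Gen 2 (rule 89): 000001111110111001
Gen 3 (rule 122): 000011000011101110
Gen 4 (rule 18): 000100100100000001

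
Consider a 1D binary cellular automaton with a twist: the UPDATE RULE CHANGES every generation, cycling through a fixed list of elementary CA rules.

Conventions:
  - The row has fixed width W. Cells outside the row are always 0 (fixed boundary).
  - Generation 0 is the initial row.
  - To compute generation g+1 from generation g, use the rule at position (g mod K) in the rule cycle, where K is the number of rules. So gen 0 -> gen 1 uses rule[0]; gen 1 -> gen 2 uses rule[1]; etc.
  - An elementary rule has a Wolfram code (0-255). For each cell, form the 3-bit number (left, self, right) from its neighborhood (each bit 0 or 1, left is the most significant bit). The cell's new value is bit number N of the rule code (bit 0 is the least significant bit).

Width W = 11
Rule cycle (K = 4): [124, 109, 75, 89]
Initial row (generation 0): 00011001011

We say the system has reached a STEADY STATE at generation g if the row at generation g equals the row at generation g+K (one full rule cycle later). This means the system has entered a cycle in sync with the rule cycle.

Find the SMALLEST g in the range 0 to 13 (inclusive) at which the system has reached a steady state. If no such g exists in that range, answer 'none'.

Answer: none

Derivation:
Gen 0: 00011001011
Gen 1 (rule 124): 00011101111
Gen 2 (rule 109): 11010111001
Gen 3 (rule 75): 11000101010
Gen 4 (rule 89): 11110000001
Gen 5 (rule 124): 10011000001
Gen 6 (rule 109): 10011011101
Gen 7 (rule 75): 00111010100
Gen 8 (rule 89): 10101000011
Gen 9 (rule 124): 11111100011
Gen 10 (rule 109): 10000101011
Gen 11 (rule 75): 00111000011
Gen 12 (rule 89): 10101111011
Gen 13 (rule 124): 11111001111
Gen 14 (rule 109): 10001001001
Gen 15 (rule 75): 00110010010
Gen 16 (rule 89): 10111001001
Gen 17 (rule 124): 11101101101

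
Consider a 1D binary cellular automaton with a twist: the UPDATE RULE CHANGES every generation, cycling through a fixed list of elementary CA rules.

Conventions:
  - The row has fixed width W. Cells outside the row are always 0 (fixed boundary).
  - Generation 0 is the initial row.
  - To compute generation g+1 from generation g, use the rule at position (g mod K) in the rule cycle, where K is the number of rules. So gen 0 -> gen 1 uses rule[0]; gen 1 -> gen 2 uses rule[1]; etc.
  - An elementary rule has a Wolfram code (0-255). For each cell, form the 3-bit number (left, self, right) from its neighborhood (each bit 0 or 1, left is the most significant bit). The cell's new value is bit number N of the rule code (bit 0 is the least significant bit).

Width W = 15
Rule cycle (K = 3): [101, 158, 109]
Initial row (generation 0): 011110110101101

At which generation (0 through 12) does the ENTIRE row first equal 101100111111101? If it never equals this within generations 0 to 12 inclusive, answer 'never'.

Answer: 11

Derivation:
Gen 0: 011110110101101
Gen 1 (rule 101): 000011011110111
Gen 2 (rule 158): 000110011100110
Gen 3 (rule 109): 110110010100110
Gen 4 (rule 101): 011010011100010
Gen 5 (rule 158): 110011111010111
Gen 6 (rule 109): 110010001111101
Gen 7 (rule 101): 010010100000111
Gen 8 (rule 158): 111110110001110
Gen 9 (rule 109): 100011110101010
Gen 10 (rule 101): 101000011111110
Gen 11 (rule 158): 101100111111101
Gen 12 (rule 109): 111100100000111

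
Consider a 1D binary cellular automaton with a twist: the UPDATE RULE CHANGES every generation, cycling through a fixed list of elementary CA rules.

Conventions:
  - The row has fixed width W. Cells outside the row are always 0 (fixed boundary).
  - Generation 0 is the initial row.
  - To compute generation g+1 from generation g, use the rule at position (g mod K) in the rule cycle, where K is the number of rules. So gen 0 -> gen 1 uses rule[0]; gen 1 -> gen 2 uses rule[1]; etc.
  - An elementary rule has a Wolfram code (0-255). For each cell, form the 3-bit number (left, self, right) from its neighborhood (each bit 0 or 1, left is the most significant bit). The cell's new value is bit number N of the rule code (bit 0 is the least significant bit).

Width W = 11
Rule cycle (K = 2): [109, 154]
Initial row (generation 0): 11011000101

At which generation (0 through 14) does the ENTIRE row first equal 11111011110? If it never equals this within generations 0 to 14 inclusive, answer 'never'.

Gen 0: 11011000101
Gen 1 (rule 109): 11111010111
Gen 2 (rule 154): 11110000110
Gen 3 (rule 109): 10010110110
Gen 4 (rule 154): 01100100101
Gen 5 (rule 109): 01100100111
Gen 6 (rule 154): 11011011110
Gen 7 (rule 109): 11111110010
Gen 8 (rule 154): 11111101101
Gen 9 (rule 109): 10000111111
Gen 10 (rule 154): 01001111110
Gen 11 (rule 109): 01001000010
Gen 12 (rule 154): 10110100101
Gen 13 (rule 109): 11111100111
Gen 14 (rule 154): 11111011110

Answer: 14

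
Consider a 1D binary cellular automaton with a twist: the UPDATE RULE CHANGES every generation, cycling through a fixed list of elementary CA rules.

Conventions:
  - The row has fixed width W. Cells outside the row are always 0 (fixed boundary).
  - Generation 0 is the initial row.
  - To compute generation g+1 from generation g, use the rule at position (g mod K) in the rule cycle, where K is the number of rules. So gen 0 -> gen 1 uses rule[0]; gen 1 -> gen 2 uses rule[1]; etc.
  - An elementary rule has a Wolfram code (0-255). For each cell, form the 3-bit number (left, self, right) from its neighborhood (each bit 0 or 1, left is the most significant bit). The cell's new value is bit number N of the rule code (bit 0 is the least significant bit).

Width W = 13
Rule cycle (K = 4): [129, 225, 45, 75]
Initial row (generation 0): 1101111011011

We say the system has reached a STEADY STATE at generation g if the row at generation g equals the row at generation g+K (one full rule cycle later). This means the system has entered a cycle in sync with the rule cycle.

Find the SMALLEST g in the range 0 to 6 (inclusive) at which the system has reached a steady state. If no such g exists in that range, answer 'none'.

Gen 0: 1101111011011
Gen 1 (rule 129): 0000110000000
Gen 2 (rule 225): 1110010111111
Gen 3 (rule 45): 1000011100000
Gen 4 (rule 75): 0011110101111
Gen 5 (rule 129): 1001100000110
Gen 6 (rule 225): 0000101110010
Gen 7 (rule 45): 1110111000010
Gen 8 (rule 75): 1010101011100
Gen 9 (rule 129): 0000000001001
Gen 10 (rule 225): 1111111100000

Answer: none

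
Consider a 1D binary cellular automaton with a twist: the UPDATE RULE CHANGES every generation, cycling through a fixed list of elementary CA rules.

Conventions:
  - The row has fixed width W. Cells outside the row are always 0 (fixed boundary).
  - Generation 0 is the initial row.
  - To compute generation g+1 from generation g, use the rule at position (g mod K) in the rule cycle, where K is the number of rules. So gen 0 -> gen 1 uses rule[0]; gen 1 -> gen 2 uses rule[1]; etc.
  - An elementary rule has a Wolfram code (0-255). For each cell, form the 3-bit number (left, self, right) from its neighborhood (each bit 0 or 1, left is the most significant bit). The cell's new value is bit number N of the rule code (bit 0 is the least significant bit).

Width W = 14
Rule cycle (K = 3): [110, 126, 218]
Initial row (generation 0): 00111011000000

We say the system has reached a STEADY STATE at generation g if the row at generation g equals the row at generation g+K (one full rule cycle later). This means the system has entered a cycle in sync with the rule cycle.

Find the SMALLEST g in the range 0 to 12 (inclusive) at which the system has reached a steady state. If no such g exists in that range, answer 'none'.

Answer: 9

Derivation:
Gen 0: 00111011000000
Gen 1 (rule 110): 01101111000000
Gen 2 (rule 126): 11111001100000
Gen 3 (rule 218): 11111111110000
Gen 4 (rule 110): 10000000010000
Gen 5 (rule 126): 11000000111000
Gen 6 (rule 218): 11100001111100
Gen 7 (rule 110): 10100011000100
Gen 8 (rule 126): 11110111101110
Gen 9 (rule 218): 11110111101111
Gen 10 (rule 110): 10011100111001
Gen 11 (rule 126): 11110111101111
Gen 12 (rule 218): 11110111101111
Gen 13 (rule 110): 10011100111001
Gen 14 (rule 126): 11110111101111
Gen 15 (rule 218): 11110111101111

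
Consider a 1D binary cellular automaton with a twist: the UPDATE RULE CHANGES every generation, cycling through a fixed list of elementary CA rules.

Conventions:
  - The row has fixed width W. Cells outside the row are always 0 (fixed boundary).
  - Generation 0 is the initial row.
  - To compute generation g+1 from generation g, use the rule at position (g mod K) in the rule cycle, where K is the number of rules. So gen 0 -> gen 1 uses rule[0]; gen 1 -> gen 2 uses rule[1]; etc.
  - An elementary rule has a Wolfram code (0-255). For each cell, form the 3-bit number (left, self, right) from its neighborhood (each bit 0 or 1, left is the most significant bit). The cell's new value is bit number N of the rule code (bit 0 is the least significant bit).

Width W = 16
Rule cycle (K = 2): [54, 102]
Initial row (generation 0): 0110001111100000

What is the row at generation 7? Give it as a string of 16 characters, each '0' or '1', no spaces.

Answer: 0100010010010010

Derivation:
Gen 0: 0110001111100000
Gen 1 (rule 54): 1001010000010000
Gen 2 (rule 102): 1011110000110000
Gen 3 (rule 54): 1100001001001000
Gen 4 (rule 102): 0100011011011000
Gen 5 (rule 54): 1110100100100100
Gen 6 (rule 102): 0011101101101100
Gen 7 (rule 54): 0100010010010010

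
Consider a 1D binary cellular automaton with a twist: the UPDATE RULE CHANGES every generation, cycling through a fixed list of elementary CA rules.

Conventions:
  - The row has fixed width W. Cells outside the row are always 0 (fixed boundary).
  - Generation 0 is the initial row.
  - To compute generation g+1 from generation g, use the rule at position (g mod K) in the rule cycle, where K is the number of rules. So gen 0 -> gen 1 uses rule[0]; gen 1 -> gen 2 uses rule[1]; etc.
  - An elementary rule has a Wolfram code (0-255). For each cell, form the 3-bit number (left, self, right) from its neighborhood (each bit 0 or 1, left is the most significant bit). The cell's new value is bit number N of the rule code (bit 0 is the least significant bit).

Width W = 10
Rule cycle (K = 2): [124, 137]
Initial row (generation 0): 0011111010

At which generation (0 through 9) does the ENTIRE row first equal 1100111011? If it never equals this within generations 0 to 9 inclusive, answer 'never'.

Gen 0: 0011111010
Gen 1 (rule 124): 0010001111
Gen 2 (rule 137): 1000101110
Gen 3 (rule 124): 1100111011
Gen 4 (rule 137): 1000110010
Gen 5 (rule 124): 1100111011
Gen 6 (rule 137): 1000110010
Gen 7 (rule 124): 1100111011
Gen 8 (rule 137): 1000110010
Gen 9 (rule 124): 1100111011

Answer: 3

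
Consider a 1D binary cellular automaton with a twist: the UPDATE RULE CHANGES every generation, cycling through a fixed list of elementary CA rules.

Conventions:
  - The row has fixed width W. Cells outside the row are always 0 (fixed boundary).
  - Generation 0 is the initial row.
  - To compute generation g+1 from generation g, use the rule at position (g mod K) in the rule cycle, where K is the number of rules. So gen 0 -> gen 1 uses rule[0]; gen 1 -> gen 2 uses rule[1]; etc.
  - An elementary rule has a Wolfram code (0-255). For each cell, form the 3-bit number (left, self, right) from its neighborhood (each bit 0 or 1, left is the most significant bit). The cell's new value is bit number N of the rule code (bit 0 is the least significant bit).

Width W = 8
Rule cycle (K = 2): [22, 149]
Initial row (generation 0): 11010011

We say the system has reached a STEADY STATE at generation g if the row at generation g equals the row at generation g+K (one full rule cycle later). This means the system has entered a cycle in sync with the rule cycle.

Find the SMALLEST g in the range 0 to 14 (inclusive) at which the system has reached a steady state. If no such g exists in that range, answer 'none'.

Gen 0: 11010011
Gen 1 (rule 22): 00011100
Gen 2 (rule 149): 11001011
Gen 3 (rule 22): 00111000
Gen 4 (rule 149): 10010111
Gen 5 (rule 22): 11110000
Gen 6 (rule 149): 01101111
Gen 7 (rule 22): 10000000
Gen 8 (rule 149): 11111111
Gen 9 (rule 22): 00000000
Gen 10 (rule 149): 11111111
Gen 11 (rule 22): 00000000
Gen 12 (rule 149): 11111111
Gen 13 (rule 22): 00000000
Gen 14 (rule 149): 11111111
Gen 15 (rule 22): 00000000
Gen 16 (rule 149): 11111111

Answer: 8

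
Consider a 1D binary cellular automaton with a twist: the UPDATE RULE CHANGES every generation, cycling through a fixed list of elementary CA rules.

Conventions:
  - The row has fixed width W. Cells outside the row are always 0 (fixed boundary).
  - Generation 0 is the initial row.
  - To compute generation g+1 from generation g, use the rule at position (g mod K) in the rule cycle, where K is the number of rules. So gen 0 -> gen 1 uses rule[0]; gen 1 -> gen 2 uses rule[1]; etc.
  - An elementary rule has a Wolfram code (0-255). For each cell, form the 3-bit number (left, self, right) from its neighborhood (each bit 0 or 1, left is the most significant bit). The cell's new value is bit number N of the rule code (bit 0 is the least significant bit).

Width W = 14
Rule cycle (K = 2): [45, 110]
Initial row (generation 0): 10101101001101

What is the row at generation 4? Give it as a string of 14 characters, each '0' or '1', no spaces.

Answer: 11111001110000

Derivation:
Gen 0: 10101101001101
Gen 1 (rule 45): 11111011001011
Gen 2 (rule 110): 10001111011111
Gen 3 (rule 45): 10101000110000
Gen 4 (rule 110): 11111001110000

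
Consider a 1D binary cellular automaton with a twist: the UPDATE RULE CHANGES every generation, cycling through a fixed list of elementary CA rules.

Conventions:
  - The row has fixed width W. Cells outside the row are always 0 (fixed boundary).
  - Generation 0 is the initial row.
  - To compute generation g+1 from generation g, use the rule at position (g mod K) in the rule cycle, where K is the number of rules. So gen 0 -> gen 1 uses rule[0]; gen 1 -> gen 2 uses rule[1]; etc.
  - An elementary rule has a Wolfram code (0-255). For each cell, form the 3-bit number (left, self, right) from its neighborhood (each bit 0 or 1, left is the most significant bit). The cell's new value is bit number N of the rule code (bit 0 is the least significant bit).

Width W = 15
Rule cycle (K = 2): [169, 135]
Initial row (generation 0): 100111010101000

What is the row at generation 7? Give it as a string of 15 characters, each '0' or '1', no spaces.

Gen 0: 100111010101000
Gen 1 (rule 169): 000110101010011
Gen 2 (rule 135): 111000101010100
Gen 3 (rule 169): 110010010101001
Gen 4 (rule 135): 000110110101011
Gen 5 (rule 169): 110101101010110
Gen 6 (rule 135): 000100001010000
Gen 7 (rule 169): 110001100100111

Answer: 110001100100111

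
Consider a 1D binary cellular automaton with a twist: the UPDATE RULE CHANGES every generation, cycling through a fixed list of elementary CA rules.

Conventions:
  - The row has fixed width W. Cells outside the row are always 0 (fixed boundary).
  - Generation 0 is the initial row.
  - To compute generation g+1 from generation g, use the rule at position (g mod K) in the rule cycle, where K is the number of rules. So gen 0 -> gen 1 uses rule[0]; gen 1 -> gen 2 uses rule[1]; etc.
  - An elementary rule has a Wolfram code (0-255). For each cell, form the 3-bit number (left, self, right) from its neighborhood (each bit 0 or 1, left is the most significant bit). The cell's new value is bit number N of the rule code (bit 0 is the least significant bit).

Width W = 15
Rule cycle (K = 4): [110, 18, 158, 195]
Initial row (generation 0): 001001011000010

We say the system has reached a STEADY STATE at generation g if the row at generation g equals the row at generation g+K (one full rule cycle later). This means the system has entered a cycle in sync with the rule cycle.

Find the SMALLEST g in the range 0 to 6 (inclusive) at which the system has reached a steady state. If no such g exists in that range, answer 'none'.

Gen 0: 001001011000010
Gen 1 (rule 110): 011011111000110
Gen 2 (rule 18): 100000000101001
Gen 3 (rule 158): 110000001101111
Gen 4 (rule 195): 010111110100111
Gen 5 (rule 110): 111100011101101
Gen 6 (rule 18): 000010100000000
Gen 7 (rule 158): 000110110000000
Gen 8 (rule 195): 111010010111111
Gen 9 (rule 110): 101110111100001
Gen 10 (rule 18): 000000000010010

Answer: none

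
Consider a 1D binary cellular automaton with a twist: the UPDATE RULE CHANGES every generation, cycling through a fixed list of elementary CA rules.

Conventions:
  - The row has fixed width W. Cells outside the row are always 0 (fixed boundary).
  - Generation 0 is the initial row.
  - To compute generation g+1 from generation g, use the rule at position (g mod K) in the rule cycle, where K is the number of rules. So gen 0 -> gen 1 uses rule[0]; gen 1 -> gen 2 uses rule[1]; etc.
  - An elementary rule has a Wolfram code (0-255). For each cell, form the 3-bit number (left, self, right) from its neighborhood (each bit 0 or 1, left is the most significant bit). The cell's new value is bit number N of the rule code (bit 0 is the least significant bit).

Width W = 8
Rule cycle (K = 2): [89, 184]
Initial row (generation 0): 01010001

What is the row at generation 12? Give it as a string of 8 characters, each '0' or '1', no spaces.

Answer: 01010110

Derivation:
Gen 0: 01010001
Gen 1 (rule 89): 00001100
Gen 2 (rule 184): 00001010
Gen 3 (rule 89): 11100001
Gen 4 (rule 184): 11010000
Gen 5 (rule 89): 11001111
Gen 6 (rule 184): 10101110
Gen 7 (rule 89): 00001011
Gen 8 (rule 184): 00000110
Gen 9 (rule 89): 11110111
Gen 10 (rule 184): 11101110
Gen 11 (rule 89): 10101011
Gen 12 (rule 184): 01010110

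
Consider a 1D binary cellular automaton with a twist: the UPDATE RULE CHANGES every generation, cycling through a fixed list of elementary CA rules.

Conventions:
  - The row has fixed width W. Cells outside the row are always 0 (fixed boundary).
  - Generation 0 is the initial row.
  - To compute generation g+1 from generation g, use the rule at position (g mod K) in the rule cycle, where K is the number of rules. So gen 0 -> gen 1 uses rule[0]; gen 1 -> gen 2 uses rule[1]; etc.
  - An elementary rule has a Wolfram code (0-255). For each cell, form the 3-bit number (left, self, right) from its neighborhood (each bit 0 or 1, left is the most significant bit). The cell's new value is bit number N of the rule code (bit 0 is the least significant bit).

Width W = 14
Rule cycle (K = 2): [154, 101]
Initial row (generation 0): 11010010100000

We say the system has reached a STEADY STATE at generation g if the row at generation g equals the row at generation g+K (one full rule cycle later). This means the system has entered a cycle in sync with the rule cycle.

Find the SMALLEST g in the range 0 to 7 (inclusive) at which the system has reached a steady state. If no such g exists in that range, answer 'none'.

Gen 0: 11010010100000
Gen 1 (rule 154): 10001100010000
Gen 2 (rule 101): 10100101010111
Gen 3 (rule 154): 00011000000110
Gen 4 (rule 101): 11001011110010
Gen 5 (rule 154): 10110011101101
Gen 6 (rule 101): 11010000110111
Gen 7 (rule 154): 10001001100110
Gen 8 (rule 101): 10101000100010
Gen 9 (rule 154): 00000101010101

Answer: none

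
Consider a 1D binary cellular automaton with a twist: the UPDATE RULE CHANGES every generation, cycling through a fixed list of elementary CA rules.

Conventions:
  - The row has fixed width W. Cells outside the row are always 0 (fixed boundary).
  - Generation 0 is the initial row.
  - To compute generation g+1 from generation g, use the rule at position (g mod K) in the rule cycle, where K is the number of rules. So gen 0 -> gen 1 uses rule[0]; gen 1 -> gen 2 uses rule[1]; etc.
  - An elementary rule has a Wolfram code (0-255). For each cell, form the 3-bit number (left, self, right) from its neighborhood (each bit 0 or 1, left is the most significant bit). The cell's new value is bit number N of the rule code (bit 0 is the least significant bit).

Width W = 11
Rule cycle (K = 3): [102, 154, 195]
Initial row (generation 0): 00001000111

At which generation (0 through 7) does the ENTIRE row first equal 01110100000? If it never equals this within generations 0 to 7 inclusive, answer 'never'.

Answer: never

Derivation:
Gen 0: 00001000111
Gen 1 (rule 102): 00011001001
Gen 2 (rule 154): 00110110110
Gen 3 (rule 195): 11010010010
Gen 4 (rule 102): 01110110110
Gen 5 (rule 154): 11100100101
Gen 6 (rule 195): 01101001000
Gen 7 (rule 102): 10111011000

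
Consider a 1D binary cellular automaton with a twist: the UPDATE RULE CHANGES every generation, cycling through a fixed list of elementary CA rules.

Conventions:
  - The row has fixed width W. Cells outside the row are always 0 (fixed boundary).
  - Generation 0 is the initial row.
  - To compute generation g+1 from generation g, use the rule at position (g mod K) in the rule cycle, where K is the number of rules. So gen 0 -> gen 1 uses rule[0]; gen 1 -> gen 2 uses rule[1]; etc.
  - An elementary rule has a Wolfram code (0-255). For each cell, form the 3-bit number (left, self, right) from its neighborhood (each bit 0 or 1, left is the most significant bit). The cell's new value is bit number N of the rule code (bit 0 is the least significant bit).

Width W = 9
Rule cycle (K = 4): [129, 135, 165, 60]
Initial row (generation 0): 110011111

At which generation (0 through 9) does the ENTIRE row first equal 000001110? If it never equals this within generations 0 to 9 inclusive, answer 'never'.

Answer: 1

Derivation:
Gen 0: 110011111
Gen 1 (rule 129): 000001110
Gen 2 (rule 135): 111110100
Gen 3 (rule 165): 011101101
Gen 4 (rule 60): 010011011
Gen 5 (rule 129): 000000000
Gen 6 (rule 135): 111111111
Gen 7 (rule 165): 011111110
Gen 8 (rule 60): 010000001
Gen 9 (rule 129): 000111100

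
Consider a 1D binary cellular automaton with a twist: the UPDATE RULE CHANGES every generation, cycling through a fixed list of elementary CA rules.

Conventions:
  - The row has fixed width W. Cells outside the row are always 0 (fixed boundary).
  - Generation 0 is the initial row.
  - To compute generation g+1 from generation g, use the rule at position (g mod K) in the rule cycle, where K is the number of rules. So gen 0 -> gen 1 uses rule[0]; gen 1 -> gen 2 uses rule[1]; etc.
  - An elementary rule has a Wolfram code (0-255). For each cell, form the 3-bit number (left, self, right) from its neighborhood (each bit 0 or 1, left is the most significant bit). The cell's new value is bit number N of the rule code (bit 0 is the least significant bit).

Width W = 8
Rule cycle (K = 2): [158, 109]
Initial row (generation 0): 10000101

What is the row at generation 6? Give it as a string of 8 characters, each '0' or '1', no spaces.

Gen 0: 10000101
Gen 1 (rule 158): 11001101
Gen 2 (rule 109): 11001111
Gen 3 (rule 158): 10111110
Gen 4 (rule 109): 11100010
Gen 5 (rule 158): 11010111
Gen 6 (rule 109): 11111101

Answer: 11111101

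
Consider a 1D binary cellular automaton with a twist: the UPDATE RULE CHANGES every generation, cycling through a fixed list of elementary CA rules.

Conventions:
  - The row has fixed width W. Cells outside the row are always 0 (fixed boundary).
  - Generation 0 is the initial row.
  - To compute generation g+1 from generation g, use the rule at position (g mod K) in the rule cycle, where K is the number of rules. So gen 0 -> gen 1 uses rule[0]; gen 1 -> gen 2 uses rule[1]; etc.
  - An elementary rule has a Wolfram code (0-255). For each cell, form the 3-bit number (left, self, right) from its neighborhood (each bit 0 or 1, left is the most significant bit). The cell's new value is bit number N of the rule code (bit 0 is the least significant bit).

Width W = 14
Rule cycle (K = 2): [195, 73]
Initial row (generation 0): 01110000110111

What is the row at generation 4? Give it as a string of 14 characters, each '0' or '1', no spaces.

Answer: 11000111010100

Derivation:
Gen 0: 01110000110111
Gen 1 (rule 195): 10110111010011
Gen 2 (rule 73): 00110101000011
Gen 3 (rule 195): 11010000011101
Gen 4 (rule 73): 11000111010100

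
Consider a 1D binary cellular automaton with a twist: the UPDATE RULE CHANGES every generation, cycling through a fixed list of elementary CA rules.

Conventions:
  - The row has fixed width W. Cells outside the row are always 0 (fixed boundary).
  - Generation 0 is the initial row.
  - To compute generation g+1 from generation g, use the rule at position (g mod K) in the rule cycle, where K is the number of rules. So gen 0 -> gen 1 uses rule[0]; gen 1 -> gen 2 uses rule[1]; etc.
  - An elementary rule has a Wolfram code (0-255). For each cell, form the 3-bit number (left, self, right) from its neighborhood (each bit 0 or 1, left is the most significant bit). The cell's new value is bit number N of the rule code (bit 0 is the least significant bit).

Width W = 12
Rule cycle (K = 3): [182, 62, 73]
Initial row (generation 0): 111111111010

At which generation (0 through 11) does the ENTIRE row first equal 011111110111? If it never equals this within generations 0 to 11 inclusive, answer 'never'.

Answer: 1

Derivation:
Gen 0: 111111111010
Gen 1 (rule 182): 011111110111
Gen 2 (rule 62): 110000001100
Gen 3 (rule 73): 110111101101
Gen 4 (rule 182): 001011010011
Gen 5 (rule 62): 011110111110
Gen 6 (rule 73): 010010100010
Gen 7 (rule 182): 111111110111
Gen 8 (rule 62): 100000001100
Gen 9 (rule 73): 001111101101
Gen 10 (rule 182): 010111010011
Gen 11 (rule 62): 111100111110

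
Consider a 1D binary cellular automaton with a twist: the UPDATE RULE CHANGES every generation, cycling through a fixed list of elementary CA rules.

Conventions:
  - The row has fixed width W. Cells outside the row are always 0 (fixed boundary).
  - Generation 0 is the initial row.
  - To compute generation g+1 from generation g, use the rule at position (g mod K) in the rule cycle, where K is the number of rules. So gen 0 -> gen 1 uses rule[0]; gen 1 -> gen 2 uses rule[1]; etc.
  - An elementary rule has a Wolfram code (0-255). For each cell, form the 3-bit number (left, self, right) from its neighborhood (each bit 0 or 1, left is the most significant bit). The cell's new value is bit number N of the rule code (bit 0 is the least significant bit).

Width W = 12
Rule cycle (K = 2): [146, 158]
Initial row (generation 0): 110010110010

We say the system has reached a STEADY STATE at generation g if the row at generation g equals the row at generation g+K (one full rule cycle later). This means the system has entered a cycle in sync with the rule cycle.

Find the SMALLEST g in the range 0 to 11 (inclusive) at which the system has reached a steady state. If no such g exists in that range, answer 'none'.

Answer: none

Derivation:
Gen 0: 110010110010
Gen 1 (rule 146): 001100001101
Gen 2 (rule 158): 011010011001
Gen 3 (rule 146): 100001100110
Gen 4 (rule 158): 110011011101
Gen 5 (rule 146): 001100001000
Gen 6 (rule 158): 011010011100
Gen 7 (rule 146): 100001101010
Gen 8 (rule 158): 110011001011
Gen 9 (rule 146): 001100110000
Gen 10 (rule 158): 011011101000
Gen 11 (rule 146): 100001000100
Gen 12 (rule 158): 110011101110
Gen 13 (rule 146): 001101000101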